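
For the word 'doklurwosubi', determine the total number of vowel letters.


Scanning each character of 'doklurwosubi':
  Position 1: 'd' -> consonant (running count: 0)
  Position 2: 'o' -> vowel (running count: 1)
  Position 3: 'k' -> consonant (running count: 1)
  Position 4: 'l' -> consonant (running count: 1)
  Position 5: 'u' -> vowel (running count: 2)
  Position 6: 'r' -> consonant (running count: 2)
  Position 7: 'w' -> consonant (running count: 2)
  Position 8: 'o' -> vowel (running count: 3)
  Position 9: 's' -> consonant (running count: 3)
  Position 10: 'u' -> vowel (running count: 4)
  Position 11: 'b' -> consonant (running count: 4)
  Position 12: 'i' -> vowel (running count: 5)
Total vowels: 5

5


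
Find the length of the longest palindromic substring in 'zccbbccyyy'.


Scanning 'zccbbccyyy' for palindromic substrings.
Substring at positions 1-6: 'ccbbcc'.
Check: reverse('ccbbcc') = 'ccbbcc' -> palindrome confirmed.
Neighbouring characters ('z' / 'y') break symmetry, so it cannot extend further.
No longer palindromic substring exists; longest length = 6

6


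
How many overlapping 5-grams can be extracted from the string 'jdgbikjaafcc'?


String 'jdgbikjaafcc' has length L = 12.
Number of overlapping n-grams = L - n + 1
Substituting: 12 - 5 + 1 = 8

8


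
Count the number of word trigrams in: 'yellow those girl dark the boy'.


Word trigrams from [6] words:
  Trigram 1: (yellow those girl)
  Trigram 2: (those girl dark)
  Trigram 3: (girl dark the)
  Trigram 4: (dark the boy)
Total word trigrams: 6 - 2 = 4

4


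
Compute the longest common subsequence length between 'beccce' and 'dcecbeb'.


DP table for LCS of 'beccce' and 'dcecbeb':
       d  c  e  c  b  e  b
    0  0  0  0  0  0  0  0
  b 0  0  0  0  0  1  1  1
  e 0  0  0  1  1  1  2  2
  c 0  0  1  1  2  2  2  2
  c 0  0  1  1  2  2  2  2
  c 0  0  1  1  2  2  2  2
  e 0  0  1  2  2  2  3  3
LCS: 'ece'
LCS length = 3

3


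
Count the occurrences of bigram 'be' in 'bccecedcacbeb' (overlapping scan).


Scanning 'bccecedcacbeb' for bigram 'be':
  Position 0: 'bc' -> no
  Position 1: 'cc' -> no
  Position 2: 'ce' -> no
  Position 3: 'ec' -> no
  Position 4: 'ce' -> no
  Position 5: 'ed' -> no
  Position 6: 'dc' -> no
  Position 7: 'ca' -> no
  Position 8: 'ac' -> no
  Position 9: 'cb' -> no
  Position 10: 'be' -> MATCH
  Position 11: 'eb' -> no
Total matches: 1

1


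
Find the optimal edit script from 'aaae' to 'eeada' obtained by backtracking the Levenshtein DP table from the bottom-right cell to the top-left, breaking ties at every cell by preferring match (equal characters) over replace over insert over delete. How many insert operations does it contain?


Edit distance = 4. Backtracking from cell (4, 5) with preference match > replace > insert > delete,
then listing the resulting alignment 'aaae' -> 'eeada' left to right:
  Step 1: insert 'e' [insertion #1]
  Step 2: replace a->e
  Step 3: keep 'a'
  Step 4: replace a->d
  Step 5: replace e->a
Total insertions: 1

1


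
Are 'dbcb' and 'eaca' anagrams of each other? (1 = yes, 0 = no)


Sort characters of 'dbcb': 'bbcd'
Sort characters of 'eaca': 'aace'
Sorted forms differ -> they are NOT anagrams
Result: 0

0


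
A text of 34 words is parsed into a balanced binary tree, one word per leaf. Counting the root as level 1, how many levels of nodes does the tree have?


In a balanced binary tree with n leaves the deepest leaf is ceil(log2(n)) edges below the root,
so counting node levels inclusive of root and leaves gives ceil(log2(n)) + 1 levels.
log2(34) = 5.0875
ceil(5.0875) = 6
levels = 6 + 1 = 7

7


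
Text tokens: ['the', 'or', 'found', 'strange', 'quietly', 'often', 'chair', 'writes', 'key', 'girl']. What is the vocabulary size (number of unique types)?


Listing all tokens and tracking unique types:
  Token 1: 'the' -> NEW (unique so far: 1)
  Token 2: 'or' -> NEW (unique so far: 2)
  Token 3: 'found' -> NEW (unique so far: 3)
  Token 4: 'strange' -> NEW (unique so far: 4)
  Token 5: 'quietly' -> NEW (unique so far: 5)
  Token 6: 'often' -> NEW (unique so far: 6)
  Token 7: 'chair' -> NEW (unique so far: 7)
  Token 8: 'writes' -> NEW (unique so far: 8)
  Token 9: 'key' -> NEW (unique so far: 9)
  Token 10: 'girl' -> NEW (unique so far: 10)
Unique types: ('chair', 'found', 'girl', 'key', 'often', 'or', 'quietly', 'strange', 'the', 'writes')
Vocabulary size: 10

10


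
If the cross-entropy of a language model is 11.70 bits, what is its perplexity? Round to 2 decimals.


Perplexity formula: PP = 2^H
H = 11.70
PP = 2^11.70
Decompose: 2^11.70 = 2^11 * 2^0.70
2^11 = 2048, 2^0.70 ~ 1.6245048
PP ~ 2048 * 1.6245048 = 3326.9858304
Rounded to 2 decimals: 3326.99

3326.99


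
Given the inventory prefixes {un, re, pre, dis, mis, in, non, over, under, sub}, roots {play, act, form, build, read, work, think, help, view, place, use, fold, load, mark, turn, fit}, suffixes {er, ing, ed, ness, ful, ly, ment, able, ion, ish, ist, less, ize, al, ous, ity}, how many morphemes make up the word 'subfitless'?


Segmenting 'subfitless' against the inventory:
  'sub' -> prefix (morpheme 1)
  'fit' -> root (morpheme 2)
  'less' -> suffix (morpheme 3)
Total morphemes: 3

3


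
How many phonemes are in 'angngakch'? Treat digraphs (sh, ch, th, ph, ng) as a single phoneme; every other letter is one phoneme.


Parsing 'angngakch' greedily, digraphs first:
  'a' -> vowel phoneme (phonemes so far: 1)
  'ng' -> digraph (1 consonant phoneme) (phonemes so far: 2)
  'ng' -> digraph (1 consonant phoneme) (phonemes so far: 3)
  'a' -> vowel phoneme (phonemes so far: 4)
  'k' -> consonant phoneme (phonemes so far: 5)
  'ch' -> digraph (1 consonant phoneme) (phonemes so far: 6)
Total phonemes: 6

6


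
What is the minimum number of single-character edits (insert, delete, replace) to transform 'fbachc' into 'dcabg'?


Building DP table for s1='fbachc' (len 6) and s2='dcabg' (len 5):
       d  c  a  b  g
    0  1  2  3  4  5
  f 1  1  2  3  4  5
  b 2  2  2  3  3  4
  a 3  3  3  2  3  4
  c 4  4  3  3  3  4
  h 5  5  4  4  4  4
  c 6  6  5  5  5  5
Edit distance = dp[6][5] = 5

5


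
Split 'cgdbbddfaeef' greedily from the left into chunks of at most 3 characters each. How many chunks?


'cgdbbddfaeef' has 12 characters.
Chunking with max size 3:
  Chunk 1: 'cgd' (positions 0-2)
  Chunk 2: 'bbd' (positions 3-5)
  Chunk 3: 'dfa' (positions 6-8)
  Chunk 4: 'eef' (positions 9-11)
Total chunks: ceil(12 / 3) = 4

4


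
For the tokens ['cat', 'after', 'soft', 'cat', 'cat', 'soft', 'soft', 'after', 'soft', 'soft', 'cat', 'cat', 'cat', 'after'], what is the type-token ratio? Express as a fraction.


Tokens: 14
Unique types: ('after', 'cat', 'soft') = 3
TTR = 3/14
Already in lowest terms.

3/14


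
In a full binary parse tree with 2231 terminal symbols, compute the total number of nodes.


Leaf nodes (terminals): 2231
Internal nodes = n - 1 = 2231 - 1 = 2230
Total = leaves + internal = 2231 + 2230 = 4461

4461


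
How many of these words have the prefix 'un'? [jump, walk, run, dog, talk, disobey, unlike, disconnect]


Checking each word for prefix 'un':
  'jump' -> no (count: 0)
  'walk' -> no (count: 0)
  'run' -> no (count: 0)
  'dog' -> no (count: 0)
  'talk' -> no (count: 0)
  'disobey' -> no (count: 0)
  'unlike' -> YES, starts with 'un' (count: 1)
  'disconnect' -> no (count: 1)
Total with prefix 'un': 1

1


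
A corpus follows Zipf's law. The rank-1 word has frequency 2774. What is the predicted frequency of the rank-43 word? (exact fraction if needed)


Zipf's law: freq(rank) = f1 / rank
f1 = 2774, rank = 43
freq = 2774 / 43
GCD(2774, 43) = 1
Simplified: 2774/43

2774/43


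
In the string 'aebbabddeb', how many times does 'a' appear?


Scanning 'aebbabddeb' for 'a':
  Position 0: 'a' -> MATCH (count: 1)
  Position 4: 'a' -> MATCH (count: 2)
Total occurrences of 'a': 2

2


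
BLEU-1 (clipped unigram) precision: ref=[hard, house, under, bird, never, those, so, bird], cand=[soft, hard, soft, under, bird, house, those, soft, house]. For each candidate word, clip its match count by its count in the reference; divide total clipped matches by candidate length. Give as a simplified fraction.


Reference word counts: {'bird': 2, 'hard': 1, 'house': 1, 'never': 1, 'so': 1, 'those': 1, 'under': 1}
Checking each candidate word (with clipping):
  'soft' -> not in reference -> no match (matches: 0)
  'hard' -> in reference (ref count 1, used 1/1) -> match (matches: 1)
  'soft' -> not in reference -> no match (matches: 1)
  'under' -> in reference (ref count 1, used 1/1) -> match (matches: 2)
  'bird' -> in reference (ref count 2, used 1/2) -> match (matches: 3)
  'house' -> in reference (ref count 1, used 1/1) -> match (matches: 4)
  'those' -> in reference (ref count 1, used 1/1) -> match (matches: 5)
  'soft' -> not in reference -> no match (matches: 5)
  'house' -> ref count 1 already used up (1/1) -> clipped, no match (matches: 5)
Clipped matches: 5, Candidate length: 9
Precision = 5/9

5/9


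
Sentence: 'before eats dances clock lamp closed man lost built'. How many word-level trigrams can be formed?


Word trigrams from [9] words:
  Trigram 1: (before eats dances)
  Trigram 2: (eats dances clock)
  Trigram 3: (dances clock lamp)
  Trigram 4: (clock lamp closed)
  Trigram 5: (lamp closed man)
  Trigram 6: (closed man lost)
  Trigram 7: (man lost built)
Total word trigrams: 9 - 2 = 7

7


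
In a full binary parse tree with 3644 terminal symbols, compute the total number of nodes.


Leaf nodes (terminals): 3644
Internal nodes = n - 1 = 3644 - 1 = 3643
Total = leaves + internal = 3644 + 3643 = 7287

7287


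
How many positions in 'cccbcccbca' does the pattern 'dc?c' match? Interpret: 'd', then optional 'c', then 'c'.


Pattern: dc?c means 'd', then optional 'c', then 'c'.
Scanning 'cccbcccbca' position-by-position:
  Pos 0: window 'ccc' -> no
  Pos 1: window 'ccb' -> no
  Pos 2: window 'cbc' -> no
  Pos 3: window 'bcc' -> no
  Pos 4: window 'ccc' -> no
  Pos 5: window 'ccb' -> no
  Pos 6: window 'cbc' -> no
  Pos 7: window 'bca' -> no
  Pos 8: window 'ca' -> no
  Pos 9: window 'a' -> no
Total matches: 0

0


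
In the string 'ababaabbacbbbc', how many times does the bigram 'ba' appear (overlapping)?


Scanning 'ababaabbacbbbc' for bigram 'ba':
  Position 0: 'ab' -> no
  Position 1: 'ba' -> MATCH
  Position 2: 'ab' -> no
  Position 3: 'ba' -> MATCH
  Position 4: 'aa' -> no
  Position 5: 'ab' -> no
  Position 6: 'bb' -> no
  Position 7: 'ba' -> MATCH
  Position 8: 'ac' -> no
  Position 9: 'cb' -> no
  Position 10: 'bb' -> no
  Position 11: 'bb' -> no
  Position 12: 'bc' -> no
Total matches: 3

3


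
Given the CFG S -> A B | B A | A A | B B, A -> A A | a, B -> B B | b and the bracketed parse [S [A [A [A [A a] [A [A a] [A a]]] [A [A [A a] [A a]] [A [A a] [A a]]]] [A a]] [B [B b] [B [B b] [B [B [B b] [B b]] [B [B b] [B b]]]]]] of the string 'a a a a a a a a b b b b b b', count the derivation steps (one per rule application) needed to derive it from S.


Every bracketed nonterminal node [X ...] in the tree is produced by exactly one rule application.
Reading the tree off as a leftmost derivation:
  Step 1: S  =>  A B   (applied S -> A B)
  Step 2: A B  =>  A A B   (applied A -> A A)
  Step 3: A A B  =>  A A A B   (applied A -> A A)
  Step 4: A A A B  =>  A A A A B   (applied A -> A A)
  Step 5: A A A A B  =>  a A A A B   (applied A -> a)
  Step 6: a A A A B  =>  a A A A A B   (applied A -> A A)
  Step 7: a A A A A B  =>  a a A A A B   (applied A -> a)
  Step 8: a a A A A B  =>  a a a A A B   (applied A -> a)
  Step 9: a a a A A B  =>  a a a A A A B   (applied A -> A A)
  Step 10: a a a A A A B  =>  a a a A A A A B   (applied A -> A A)
  Step 11: a a a A A A A B  =>  a a a a A A A B   (applied A -> a)
  Step 12: a a a a A A A B  =>  a a a a a A A B   (applied A -> a)
  Step 13: a a a a a A A B  =>  a a a a a A A A B   (applied A -> A A)
  Step 14: a a a a a A A A B  =>  a a a a a a A A B   (applied A -> a)
  Step 15: a a a a a a A A B  =>  a a a a a a a A B   (applied A -> a)
  Step 16: a a a a a a a A B  =>  a a a a a a a a B   (applied A -> a)
  Step 17: a a a a a a a a B  =>  a a a a a a a a B B   (applied B -> B B)
  Step 18: a a a a a a a a B B  =>  a a a a a a a a b B   (applied B -> b)
  Step 19: a a a a a a a a b B  =>  a a a a a a a a b B B   (applied B -> B B)
  Step 20: a a a a a a a a b B B  =>  a a a a a a a a b b B   (applied B -> b)
  Step 21: a a a a a a a a b b B  =>  a a a a a a a a b b B B   (applied B -> B B)
  Step 22: a a a a a a a a b b B B  =>  a a a a a a a a b b B B B   (applied B -> B B)
  Step 23: a a a a a a a a b b B B B  =>  a a a a a a a a b b b B B   (applied B -> b)
  Step 24: a a a a a a a a b b b B B  =>  a a a a a a a a b b b b B   (applied B -> b)
  Step 25: a a a a a a a a b b b b B  =>  a a a a a a a a b b b b B B   (applied B -> B B)
  Step 26: a a a a a a a a b b b b B B  =>  a a a a a a a a b b b b b B   (applied B -> b)
  Step 27: a a a a a a a a b b b b b B  =>  a a a a a a a a b b b b b b   (applied B -> b)
Final yield: a a a a a a a a b b b b b b
Total rewrite steps: 27

27


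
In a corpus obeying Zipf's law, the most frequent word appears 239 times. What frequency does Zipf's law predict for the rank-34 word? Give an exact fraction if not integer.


Zipf's law: freq(rank) = f1 / rank
f1 = 239, rank = 34
freq = 239 / 34
GCD(239, 34) = 1
Simplified: 239/34

239/34


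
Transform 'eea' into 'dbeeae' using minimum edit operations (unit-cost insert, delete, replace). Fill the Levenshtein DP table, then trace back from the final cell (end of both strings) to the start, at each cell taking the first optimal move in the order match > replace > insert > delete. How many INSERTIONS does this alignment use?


Edit distance = 3. Backtracking from cell (3, 6) with preference match > replace > insert > delete,
then listing the resulting alignment 'eea' -> 'dbeeae' left to right:
  Step 1: insert 'd' [insertion #1]
  Step 2: insert 'b' [insertion #2]
  Step 3: keep 'e'
  Step 4: keep 'e'
  Step 5: keep 'a'
  Step 6: insert 'e' [insertion #3]
Total insertions: 3

3


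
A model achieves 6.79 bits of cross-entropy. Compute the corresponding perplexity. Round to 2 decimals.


Perplexity formula: PP = 2^H
H = 6.79
PP = 2^6.79
Decompose: 2^6.79 = 2^6 * 2^0.79
2^6 = 64, 2^0.79 ~ 1.7290745
PP ~ 64 * 1.7290745 = 110.6607680
Rounded to 2 decimals: 110.66

110.66


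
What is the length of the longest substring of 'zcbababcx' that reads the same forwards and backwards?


Scanning 'zcbababcx' for palindromic substrings.
Substring at positions 1-7: 'cbababc'.
Check: reverse('cbababc') = 'cbababc' -> palindrome confirmed.
Neighbouring characters ('z' / 'x') break symmetry, so it cannot extend further.
No longer palindromic substring exists; longest length = 7

7


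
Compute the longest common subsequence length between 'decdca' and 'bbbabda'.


DP table for LCS of 'decdca' and 'bbbabda':
       b  b  b  a  b  d  a
    0  0  0  0  0  0  0  0
  d 0  0  0  0  0  0  1  1
  e 0  0  0  0  0  0  1  1
  c 0  0  0  0  0  0  1  1
  d 0  0  0  0  0  0  1  1
  c 0  0  0  0  0  0  1  1
  a 0  0  0  0  1  1  1  2
LCS: 'da'
LCS length = 2

2


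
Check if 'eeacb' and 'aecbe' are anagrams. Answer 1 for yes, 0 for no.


Sort characters of 'eeacb': 'abcee'
Sort characters of 'aecbe': 'abcee'
Sorted forms match -> they ARE anagrams
Result: 1

1


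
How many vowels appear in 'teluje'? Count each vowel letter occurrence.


Scanning each character of 'teluje':
  Position 1: 't' -> consonant (running count: 0)
  Position 2: 'e' -> vowel (running count: 1)
  Position 3: 'l' -> consonant (running count: 1)
  Position 4: 'u' -> vowel (running count: 2)
  Position 5: 'j' -> consonant (running count: 2)
  Position 6: 'e' -> vowel (running count: 3)
Total vowels: 3

3


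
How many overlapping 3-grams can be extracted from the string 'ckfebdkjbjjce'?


String 'ckfebdkjbjjce' has length L = 13.
Number of overlapping n-grams = L - n + 1
Substituting: 13 - 3 + 1 = 11

11


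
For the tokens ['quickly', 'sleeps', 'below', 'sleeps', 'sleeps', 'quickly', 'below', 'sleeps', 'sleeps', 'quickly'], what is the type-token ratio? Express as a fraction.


Tokens: 10
Unique types: ('below', 'quickly', 'sleeps') = 3
TTR = 3/10
Already in lowest terms.

3/10


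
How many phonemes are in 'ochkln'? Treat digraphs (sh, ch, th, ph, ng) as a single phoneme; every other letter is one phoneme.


Parsing 'ochkln' greedily, digraphs first:
  'o' -> vowel phoneme (phonemes so far: 1)
  'ch' -> digraph (1 consonant phoneme) (phonemes so far: 2)
  'k' -> consonant phoneme (phonemes so far: 3)
  'l' -> consonant phoneme (phonemes so far: 4)
  'n' -> consonant phoneme (phonemes so far: 5)
Total phonemes: 5

5


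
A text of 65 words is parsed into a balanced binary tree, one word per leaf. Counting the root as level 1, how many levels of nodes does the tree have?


In a balanced binary tree with n leaves the deepest leaf is ceil(log2(n)) edges below the root,
so counting node levels inclusive of root and leaves gives ceil(log2(n)) + 1 levels.
log2(65) = 6.0224
ceil(6.0224) = 7
levels = 7 + 1 = 8

8


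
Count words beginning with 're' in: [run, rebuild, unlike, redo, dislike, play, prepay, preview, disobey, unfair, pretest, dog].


Checking each word for prefix 're':
  'run' -> no (count: 0)
  'rebuild' -> YES, starts with 're' (count: 1)
  'unlike' -> no (count: 1)
  'redo' -> YES, starts with 're' (count: 2)
  'dislike' -> no (count: 2)
  'play' -> no (count: 2)
  'prepay' -> no (count: 2)
  'preview' -> no (count: 2)
  'disobey' -> no (count: 2)
  'unfair' -> no (count: 2)
  'pretest' -> no (count: 2)
  'dog' -> no (count: 2)
Total with prefix 're': 2

2


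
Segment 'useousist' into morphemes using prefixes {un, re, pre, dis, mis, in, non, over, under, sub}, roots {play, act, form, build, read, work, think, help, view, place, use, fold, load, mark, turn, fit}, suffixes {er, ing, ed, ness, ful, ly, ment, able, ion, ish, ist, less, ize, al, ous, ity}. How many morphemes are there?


Segmenting 'useousist' against the inventory:
  'use' -> root (morpheme 1)
  'ous' -> suffix (morpheme 2)
  'ist' -> suffix (morpheme 3)
Total morphemes: 3

3


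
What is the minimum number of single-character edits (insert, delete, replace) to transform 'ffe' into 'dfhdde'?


Building DP table for s1='ffe' (len 3) and s2='dfhdde' (len 6):
       d  f  h  d  d  e
    0  1  2  3  4  5  6
  f 1  1  1  2  3  4  5
  f 2  2  1  2  3  4  5
  e 3  3  2  2  3  4  4
Edit distance = dp[3][6] = 4

4


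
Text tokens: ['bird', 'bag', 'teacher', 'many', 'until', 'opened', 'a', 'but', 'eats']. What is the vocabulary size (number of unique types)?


Listing all tokens and tracking unique types:
  Token 1: 'bird' -> NEW (unique so far: 1)
  Token 2: 'bag' -> NEW (unique so far: 2)
  Token 3: 'teacher' -> NEW (unique so far: 3)
  Token 4: 'many' -> NEW (unique so far: 4)
  Token 5: 'until' -> NEW (unique so far: 5)
  Token 6: 'opened' -> NEW (unique so far: 6)
  Token 7: 'a' -> NEW (unique so far: 7)
  Token 8: 'but' -> NEW (unique so far: 8)
  Token 9: 'eats' -> NEW (unique so far: 9)
Unique types: ('a', 'bag', 'bird', 'but', 'eats', 'many', 'opened', 'teacher', 'until')
Vocabulary size: 9

9


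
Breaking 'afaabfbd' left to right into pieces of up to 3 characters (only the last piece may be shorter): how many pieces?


'afaabfbd' has 8 characters.
Chunking with max size 3:
  Chunk 1: 'afa' (positions 0-2)
  Chunk 2: 'abf' (positions 3-5)
  Chunk 3: 'bd' (positions 6-7)
Total chunks: ceil(8 / 3) = 3

3


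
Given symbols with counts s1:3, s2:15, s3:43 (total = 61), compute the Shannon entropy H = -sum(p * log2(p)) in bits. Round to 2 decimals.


Computing entropy H = -sum(p_i * log2(p_i)):
  s1: p = 3/61 = 0.0492, -p*log2(p) = 0.2137
  s2: p = 15/61 = 0.2459, -p*log2(p) = 0.4977
  s3: p = 43/61 = 0.7049, -p*log2(p) = 0.3556
H = sum of terms = 1.0670
Rounded to 2 decimals: 1.07

1.07


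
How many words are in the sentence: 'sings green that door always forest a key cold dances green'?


Counting words by splitting on spaces:
  Word 1: 'sings'
  Word 2: 'green'
  Word 3: 'that'
  Word 4: 'door'
  Word 5: 'always'
  Word 6: 'forest'
  Word 7: 'a'
  Word 8: 'key'
  Word 9: 'cold'
  Word 10: 'dances'
  Word 11: 'green'
Total words: 11

11


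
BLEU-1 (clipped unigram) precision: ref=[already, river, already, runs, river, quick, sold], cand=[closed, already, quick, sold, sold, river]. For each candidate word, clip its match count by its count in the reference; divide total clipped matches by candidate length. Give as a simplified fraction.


Reference word counts: {'already': 2, 'quick': 1, 'river': 2, 'runs': 1, 'sold': 1}
Checking each candidate word (with clipping):
  'closed' -> not in reference -> no match (matches: 0)
  'already' -> in reference (ref count 2, used 1/2) -> match (matches: 1)
  'quick' -> in reference (ref count 1, used 1/1) -> match (matches: 2)
  'sold' -> in reference (ref count 1, used 1/1) -> match (matches: 3)
  'sold' -> ref count 1 already used up (1/1) -> clipped, no match (matches: 3)
  'river' -> in reference (ref count 2, used 1/2) -> match (matches: 4)
Clipped matches: 4, Candidate length: 6
Precision = 4/6 = 2/3

2/3


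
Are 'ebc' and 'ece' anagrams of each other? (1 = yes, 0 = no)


Sort characters of 'ebc': 'bce'
Sort characters of 'ece': 'cee'
Sorted forms differ -> they are NOT anagrams
Result: 0

0


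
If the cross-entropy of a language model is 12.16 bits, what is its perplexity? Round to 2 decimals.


Perplexity formula: PP = 2^H
H = 12.16
PP = 2^12.16
Decompose: 2^12.16 = 2^12 * 2^0.16
2^12 = 4096, 2^0.16 ~ 1.1172871
PP ~ 4096 * 1.1172871 = 4576.4079616
Rounded to 2 decimals: 4576.41

4576.41


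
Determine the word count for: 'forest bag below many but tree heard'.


Counting words by splitting on spaces:
  Word 1: 'forest'
  Word 2: 'bag'
  Word 3: 'below'
  Word 4: 'many'
  Word 5: 'but'
  Word 6: 'tree'
  Word 7: 'heard'
Total words: 7

7


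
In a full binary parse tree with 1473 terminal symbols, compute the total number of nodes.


Leaf nodes (terminals): 1473
Internal nodes = n - 1 = 1473 - 1 = 1472
Total = leaves + internal = 1473 + 1472 = 2945

2945


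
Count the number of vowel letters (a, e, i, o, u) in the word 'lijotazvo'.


Scanning each character of 'lijotazvo':
  Position 1: 'l' -> consonant (running count: 0)
  Position 2: 'i' -> vowel (running count: 1)
  Position 3: 'j' -> consonant (running count: 1)
  Position 4: 'o' -> vowel (running count: 2)
  Position 5: 't' -> consonant (running count: 2)
  Position 6: 'a' -> vowel (running count: 3)
  Position 7: 'z' -> consonant (running count: 3)
  Position 8: 'v' -> consonant (running count: 3)
  Position 9: 'o' -> vowel (running count: 4)
Total vowels: 4

4


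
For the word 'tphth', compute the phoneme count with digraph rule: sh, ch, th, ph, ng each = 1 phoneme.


Parsing 'tphth' greedily, digraphs first:
  't' -> consonant phoneme (phonemes so far: 1)
  'ph' -> digraph (1 consonant phoneme) (phonemes so far: 2)
  'th' -> digraph (1 consonant phoneme) (phonemes so far: 3)
Total phonemes: 3

3


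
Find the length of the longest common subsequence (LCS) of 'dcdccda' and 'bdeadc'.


DP table for LCS of 'dcdccda' and 'bdeadc':
       b  d  e  a  d  c
    0  0  0  0  0  0  0
  d 0  0  1  1  1  1  1
  c 0  0  1  1  1  1  2
  d 0  0  1  1  1  2  2
  c 0  0  1  1  1  2  3
  c 0  0  1  1  1  2  3
  d 0  0  1  1  1  2  3
  a 0  0  1  1  2  2  3
LCS: 'ddc'
LCS length = 3

3


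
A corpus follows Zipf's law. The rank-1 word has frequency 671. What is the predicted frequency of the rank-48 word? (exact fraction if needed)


Zipf's law: freq(rank) = f1 / rank
f1 = 671, rank = 48
freq = 671 / 48
GCD(671, 48) = 1
Simplified: 671/48

671/48


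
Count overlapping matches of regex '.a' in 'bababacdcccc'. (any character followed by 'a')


Pattern: .a means any character followed by 'a'.
Scanning 'bababacdcccc' position-by-position:
  Pos 0: window 'ba' -> MATCH
  Pos 1: window 'ab' -> no
  Pos 2: window 'ba' -> MATCH
  Pos 3: window 'ab' -> no
  Pos 4: window 'ba' -> MATCH
  Pos 5: window 'ac' -> no
  Pos 6: window 'cd' -> no
  Pos 7: window 'dc' -> no
  Pos 8: window 'cc' -> no
  Pos 9: window 'cc' -> no
  Pos 10: window 'cc' -> no
  Pos 11: window 'c' -> no
Total matches: 3

3


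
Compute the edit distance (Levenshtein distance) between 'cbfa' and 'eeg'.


Building DP table for s1='cbfa' (len 4) and s2='eeg' (len 3):
       e  e  g
    0  1  2  3
  c 1  1  2  3
  b 2  2  2  3
  f 3  3  3  3
  a 4  4  4  4
Edit distance = dp[4][3] = 4

4


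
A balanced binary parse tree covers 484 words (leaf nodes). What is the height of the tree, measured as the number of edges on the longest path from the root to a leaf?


In a balanced binary tree with n leaves the deepest leaf is ceil(log2(n)) edges below the root.
log2(484) = 8.9189
ceil(8.9189) = 9
height (edges) = 9

9


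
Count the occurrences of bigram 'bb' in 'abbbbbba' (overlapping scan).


Scanning 'abbbbbba' for bigram 'bb':
  Position 0: 'ab' -> no
  Position 1: 'bb' -> MATCH
  Position 2: 'bb' -> MATCH
  Position 3: 'bb' -> MATCH
  Position 4: 'bb' -> MATCH
  Position 5: 'bb' -> MATCH
  Position 6: 'ba' -> no
Total matches: 5

5


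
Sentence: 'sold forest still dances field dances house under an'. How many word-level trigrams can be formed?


Word trigrams from [9] words:
  Trigram 1: (sold forest still)
  Trigram 2: (forest still dances)
  Trigram 3: (still dances field)
  Trigram 4: (dances field dances)
  Trigram 5: (field dances house)
  Trigram 6: (dances house under)
  Trigram 7: (house under an)
Total word trigrams: 9 - 2 = 7

7


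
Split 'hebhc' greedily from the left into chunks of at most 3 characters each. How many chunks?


'hebhc' has 5 characters.
Chunking with max size 3:
  Chunk 1: 'heb' (positions 0-2)
  Chunk 2: 'hc' (positions 3-4)
Total chunks: ceil(5 / 3) = 2

2


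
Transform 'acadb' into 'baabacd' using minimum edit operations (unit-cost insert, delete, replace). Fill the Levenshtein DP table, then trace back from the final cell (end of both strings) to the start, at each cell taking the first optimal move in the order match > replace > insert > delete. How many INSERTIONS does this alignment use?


Edit distance = 5. Backtracking from cell (5, 7) with preference match > replace > insert > delete,
then listing the resulting alignment 'acadb' -> 'baabacd' left to right:
  Step 1: insert 'b' [insertion #1]
  Step 2: insert 'a' [insertion #2]
  Step 3: keep 'a'
  Step 4: replace c->b
  Step 5: keep 'a'
  Step 6: replace d->c
  Step 7: replace b->d
Total insertions: 2

2


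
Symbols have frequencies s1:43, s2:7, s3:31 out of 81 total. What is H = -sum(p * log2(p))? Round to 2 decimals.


Computing entropy H = -sum(p_i * log2(p_i)):
  s1: p = 43/81 = 0.5309, -p*log2(p) = 0.4850
  s2: p = 7/81 = 0.0864, -p*log2(p) = 0.3053
  s3: p = 31/81 = 0.3827, -p*log2(p) = 0.5303
H = sum of terms = 1.3206
Rounded to 2 decimals: 1.32

1.32


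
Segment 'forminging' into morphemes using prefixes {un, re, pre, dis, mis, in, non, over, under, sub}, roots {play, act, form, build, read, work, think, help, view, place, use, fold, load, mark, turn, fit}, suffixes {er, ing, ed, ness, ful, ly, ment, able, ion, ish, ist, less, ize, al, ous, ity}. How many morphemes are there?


Segmenting 'forminging' against the inventory:
  'form' -> root (morpheme 1)
  'ing' -> suffix (morpheme 2)
  'ing' -> suffix (morpheme 3)
Total morphemes: 3

3


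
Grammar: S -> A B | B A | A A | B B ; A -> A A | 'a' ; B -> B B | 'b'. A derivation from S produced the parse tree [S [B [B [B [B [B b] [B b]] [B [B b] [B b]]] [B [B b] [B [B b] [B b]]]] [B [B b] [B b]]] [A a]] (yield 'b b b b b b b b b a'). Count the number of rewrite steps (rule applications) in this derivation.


Every bracketed nonterminal node [X ...] in the tree is produced by exactly one rule application.
Reading the tree off as a leftmost derivation:
  Step 1: S  =>  B A   (applied S -> B A)
  Step 2: B A  =>  B B A   (applied B -> B B)
  Step 3: B B A  =>  B B B A   (applied B -> B B)
  Step 4: B B B A  =>  B B B B A   (applied B -> B B)
  Step 5: B B B B A  =>  B B B B B A   (applied B -> B B)
  Step 6: B B B B B A  =>  b B B B B A   (applied B -> b)
  Step 7: b B B B B A  =>  b b B B B A   (applied B -> b)
  Step 8: b b B B B A  =>  b b B B B B A   (applied B -> B B)
  Step 9: b b B B B B A  =>  b b b B B B A   (applied B -> b)
  Step 10: b b b B B B A  =>  b b b b B B A   (applied B -> b)
  Step 11: b b b b B B A  =>  b b b b B B B A   (applied B -> B B)
  Step 12: b b b b B B B A  =>  b b b b b B B A   (applied B -> b)
  Step 13: b b b b b B B A  =>  b b b b b B B B A   (applied B -> B B)
  Step 14: b b b b b B B B A  =>  b b b b b b B B A   (applied B -> b)
  Step 15: b b b b b b B B A  =>  b b b b b b b B A   (applied B -> b)
  Step 16: b b b b b b b B A  =>  b b b b b b b B B A   (applied B -> B B)
  Step 17: b b b b b b b B B A  =>  b b b b b b b b B A   (applied B -> b)
  Step 18: b b b b b b b b B A  =>  b b b b b b b b b A   (applied B -> b)
  Step 19: b b b b b b b b b A  =>  b b b b b b b b b a   (applied A -> a)
Final yield: b b b b b b b b b a
Total rewrite steps: 19

19


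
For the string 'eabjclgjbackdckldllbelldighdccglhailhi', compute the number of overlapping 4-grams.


String 'eabjclgjbackdckldllbelldighdccglhailhi' has length L = 38.
Number of overlapping n-grams = L - n + 1
Substituting: 38 - 4 + 1 = 35

35


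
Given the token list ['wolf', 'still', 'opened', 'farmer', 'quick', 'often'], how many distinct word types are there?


Listing all tokens and tracking unique types:
  Token 1: 'wolf' -> NEW (unique so far: 1)
  Token 2: 'still' -> NEW (unique so far: 2)
  Token 3: 'opened' -> NEW (unique so far: 3)
  Token 4: 'farmer' -> NEW (unique so far: 4)
  Token 5: 'quick' -> NEW (unique so far: 5)
  Token 6: 'often' -> NEW (unique so far: 6)
Unique types: ('farmer', 'often', 'opened', 'quick', 'still', 'wolf')
Vocabulary size: 6

6


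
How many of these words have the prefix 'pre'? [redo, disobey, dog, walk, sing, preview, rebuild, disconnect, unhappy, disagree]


Checking each word for prefix 'pre':
  'redo' -> no (count: 0)
  'disobey' -> no (count: 0)
  'dog' -> no (count: 0)
  'walk' -> no (count: 0)
  'sing' -> no (count: 0)
  'preview' -> YES, starts with 'pre' (count: 1)
  'rebuild' -> no (count: 1)
  'disconnect' -> no (count: 1)
  'unhappy' -> no (count: 1)
  'disagree' -> no (count: 1)
Total with prefix 'pre': 1

1


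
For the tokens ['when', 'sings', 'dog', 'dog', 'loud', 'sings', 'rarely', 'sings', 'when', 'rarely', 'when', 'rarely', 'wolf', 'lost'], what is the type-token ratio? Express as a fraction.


Tokens: 14
Unique types: ('dog', 'lost', 'loud', 'rarely', 'sings', 'when', 'wolf') = 7
TTR = 7/14
Simplify: divide both by 7 -> 1/2
TTR = 1/2

1/2


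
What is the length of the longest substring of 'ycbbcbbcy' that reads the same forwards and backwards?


Scanning 'ycbbcbbcy' for palindromic substrings.
Substring at positions 0-8: 'ycbbcbbcy'.
Check: reverse('ycbbcbbcy') = 'ycbbcbbcy' -> palindrome confirmed.
No longer palindromic substring exists; longest length = 9

9


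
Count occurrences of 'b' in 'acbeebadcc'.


Scanning 'acbeebadcc' for 'b':
  Position 2: 'b' -> MATCH (count: 1)
  Position 5: 'b' -> MATCH (count: 2)
Total occurrences of 'b': 2

2


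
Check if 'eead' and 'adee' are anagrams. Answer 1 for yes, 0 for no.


Sort characters of 'eead': 'adee'
Sort characters of 'adee': 'adee'
Sorted forms match -> they ARE anagrams
Result: 1

1


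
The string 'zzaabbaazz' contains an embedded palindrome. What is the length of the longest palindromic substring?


Scanning 'zzaabbaazz' for palindromic substrings.
Substring at positions 0-9: 'zzaabbaazz'.
Check: reverse('zzaabbaazz') = 'zzaabbaazz' -> palindrome confirmed.
No longer palindromic substring exists; longest length = 10

10


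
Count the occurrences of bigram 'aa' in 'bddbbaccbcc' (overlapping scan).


Scanning 'bddbbaccbcc' for bigram 'aa':
  Position 0: 'bd' -> no
  Position 1: 'dd' -> no
  Position 2: 'db' -> no
  Position 3: 'bb' -> no
  Position 4: 'ba' -> no
  Position 5: 'ac' -> no
  Position 6: 'cc' -> no
  Position 7: 'cb' -> no
  Position 8: 'bc' -> no
  Position 9: 'cc' -> no
Total matches: 0

0


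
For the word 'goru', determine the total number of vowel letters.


Scanning each character of 'goru':
  Position 1: 'g' -> consonant (running count: 0)
  Position 2: 'o' -> vowel (running count: 1)
  Position 3: 'r' -> consonant (running count: 1)
  Position 4: 'u' -> vowel (running count: 2)
Total vowels: 2

2


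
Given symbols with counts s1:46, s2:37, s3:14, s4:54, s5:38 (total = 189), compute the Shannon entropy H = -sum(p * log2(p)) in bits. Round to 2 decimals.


Computing entropy H = -sum(p_i * log2(p_i)):
  s1: p = 46/189 = 0.2434, -p*log2(p) = 0.4962
  s2: p = 37/189 = 0.1958, -p*log2(p) = 0.4606
  s3: p = 14/189 = 0.0741, -p*log2(p) = 0.2781
  s4: p = 54/189 = 0.2857, -p*log2(p) = 0.5164
  s5: p = 38/189 = 0.2011, -p*log2(p) = 0.4653
H = sum of terms = 2.2166
Rounded to 2 decimals: 2.22

2.22


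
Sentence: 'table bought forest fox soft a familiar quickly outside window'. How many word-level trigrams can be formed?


Word trigrams from [10] words:
  Trigram 1: (table bought forest)
  Trigram 2: (bought forest fox)
  Trigram 3: (forest fox soft)
  Trigram 4: (fox soft a)
  Trigram 5: (soft a familiar)
  Trigram 6: (a familiar quickly)
  Trigram 7: (familiar quickly outside)
  Trigram 8: (quickly outside window)
Total word trigrams: 10 - 2 = 8

8


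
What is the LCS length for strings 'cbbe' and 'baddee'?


DP table for LCS of 'cbbe' and 'baddee':
       b  a  d  d  e  e
    0  0  0  0  0  0  0
  c 0  0  0  0  0  0  0
  b 0  1  1  1  1  1  1
  b 0  1  1  1  1  1  1
  e 0  1  1  1  1  2  2
LCS: 'be'
LCS length = 2

2


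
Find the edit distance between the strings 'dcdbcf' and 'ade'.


Building DP table for s1='dcdbcf' (len 6) and s2='ade' (len 3):
       a  d  e
    0  1  2  3
  d 1  1  1  2
  c 2  2  2  2
  d 3  3  2  3
  b 4  4  3  3
  c 5  5  4  4
  f 6  6  5  5
Edit distance = dp[6][3] = 5

5


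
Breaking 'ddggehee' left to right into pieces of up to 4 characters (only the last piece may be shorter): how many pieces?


'ddggehee' has 8 characters.
Chunking with max size 4:
  Chunk 1: 'ddgg' (positions 0-3)
  Chunk 2: 'ehee' (positions 4-7)
Total chunks: ceil(8 / 4) = 2

2


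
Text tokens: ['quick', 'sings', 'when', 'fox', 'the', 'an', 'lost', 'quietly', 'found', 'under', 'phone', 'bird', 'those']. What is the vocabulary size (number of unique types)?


Listing all tokens and tracking unique types:
  Token 1: 'quick' -> NEW (unique so far: 1)
  Token 2: 'sings' -> NEW (unique so far: 2)
  Token 3: 'when' -> NEW (unique so far: 3)
  Token 4: 'fox' -> NEW (unique so far: 4)
  Token 5: 'the' -> NEW (unique so far: 5)
  Token 6: 'an' -> NEW (unique so far: 6)
  Token 7: 'lost' -> NEW (unique so far: 7)
  Token 8: 'quietly' -> NEW (unique so far: 8)
  Token 9: 'found' -> NEW (unique so far: 9)
  Token 10: 'under' -> NEW (unique so far: 10)
  Token 11: 'phone' -> NEW (unique so far: 11)
  Token 12: 'bird' -> NEW (unique so far: 12)
  Token 13: 'those' -> NEW (unique so far: 13)
Unique types: ('an', 'bird', 'found', 'fox', 'lost', 'phone', 'quick', 'quietly', 'sings', 'the', 'those', 'under', 'when')
Vocabulary size: 13

13


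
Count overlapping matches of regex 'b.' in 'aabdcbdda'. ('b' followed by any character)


Pattern: b. means 'b' followed by any character.
Scanning 'aabdcbdda' position-by-position:
  Pos 0: window 'aa' -> no
  Pos 1: window 'ab' -> no
  Pos 2: window 'bd' -> MATCH
  Pos 3: window 'dc' -> no
  Pos 4: window 'cb' -> no
  Pos 5: window 'bd' -> MATCH
  Pos 6: window 'dd' -> no
  Pos 7: window 'da' -> no
  Pos 8: window 'a' -> no
Total matches: 2

2


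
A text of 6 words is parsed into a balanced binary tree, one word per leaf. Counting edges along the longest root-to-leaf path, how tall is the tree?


In a balanced binary tree with n leaves the deepest leaf is ceil(log2(n)) edges below the root.
log2(6) = 2.5850
ceil(2.5850) = 3
height (edges) = 3

3


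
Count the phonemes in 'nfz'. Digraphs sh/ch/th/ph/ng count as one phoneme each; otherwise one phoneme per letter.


Parsing 'nfz' greedily, digraphs first:
  'n' -> consonant phoneme (phonemes so far: 1)
  'f' -> consonant phoneme (phonemes so far: 2)
  'z' -> consonant phoneme (phonemes so far: 3)
Total phonemes: 3

3


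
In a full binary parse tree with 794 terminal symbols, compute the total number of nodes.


Leaf nodes (terminals): 794
Internal nodes = n - 1 = 794 - 1 = 793
Total = leaves + internal = 794 + 793 = 1587

1587


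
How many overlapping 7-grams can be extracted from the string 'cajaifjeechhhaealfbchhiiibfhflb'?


String 'cajaifjeechhhaealfbchhiiibfhflb' has length L = 31.
Number of overlapping n-grams = L - n + 1
Substituting: 31 - 7 + 1 = 25

25


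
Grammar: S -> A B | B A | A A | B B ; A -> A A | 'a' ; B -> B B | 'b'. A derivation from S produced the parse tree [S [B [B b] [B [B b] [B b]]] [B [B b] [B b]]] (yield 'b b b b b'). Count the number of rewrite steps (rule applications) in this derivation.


Every bracketed nonterminal node [X ...] in the tree is produced by exactly one rule application.
Reading the tree off as a leftmost derivation:
  Step 1: S  =>  B B   (applied S -> B B)
  Step 2: B B  =>  B B B   (applied B -> B B)
  Step 3: B B B  =>  b B B   (applied B -> b)
  Step 4: b B B  =>  b B B B   (applied B -> B B)
  Step 5: b B B B  =>  b b B B   (applied B -> b)
  Step 6: b b B B  =>  b b b B   (applied B -> b)
  Step 7: b b b B  =>  b b b B B   (applied B -> B B)
  Step 8: b b b B B  =>  b b b b B   (applied B -> b)
  Step 9: b b b b B  =>  b b b b b   (applied B -> b)
Final yield: b b b b b
Total rewrite steps: 9

9


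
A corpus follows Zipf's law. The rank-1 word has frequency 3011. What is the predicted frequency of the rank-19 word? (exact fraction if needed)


Zipf's law: freq(rank) = f1 / rank
f1 = 3011, rank = 19
freq = 3011 / 19
GCD(3011, 19) = 1
Simplified: 3011/19

3011/19


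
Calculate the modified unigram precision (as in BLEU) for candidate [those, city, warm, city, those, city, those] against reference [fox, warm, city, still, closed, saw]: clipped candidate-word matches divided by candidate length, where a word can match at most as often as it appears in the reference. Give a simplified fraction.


Reference word counts: {'city': 1, 'closed': 1, 'fox': 1, 'saw': 1, 'still': 1, 'warm': 1}
Checking each candidate word (with clipping):
  'those' -> not in reference -> no match (matches: 0)
  'city' -> in reference (ref count 1, used 1/1) -> match (matches: 1)
  'warm' -> in reference (ref count 1, used 1/1) -> match (matches: 2)
  'city' -> ref count 1 already used up (1/1) -> clipped, no match (matches: 2)
  'those' -> not in reference -> no match (matches: 2)
  'city' -> ref count 1 already used up (1/1) -> clipped, no match (matches: 2)
  'those' -> not in reference -> no match (matches: 2)
Clipped matches: 2, Candidate length: 7
Precision = 2/7

2/7


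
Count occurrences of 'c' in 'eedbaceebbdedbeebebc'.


Scanning 'eedbaceebbdedbeebebc' for 'c':
  Position 5: 'c' -> MATCH (count: 1)
  Position 19: 'c' -> MATCH (count: 2)
Total occurrences of 'c': 2

2


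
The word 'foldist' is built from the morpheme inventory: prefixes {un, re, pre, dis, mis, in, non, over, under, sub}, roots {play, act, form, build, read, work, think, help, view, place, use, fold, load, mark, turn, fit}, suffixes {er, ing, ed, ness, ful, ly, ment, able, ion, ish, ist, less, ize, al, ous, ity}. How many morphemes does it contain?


Segmenting 'foldist' against the inventory:
  'fold' -> root (morpheme 1)
  'ist' -> suffix (morpheme 2)
Total morphemes: 2

2


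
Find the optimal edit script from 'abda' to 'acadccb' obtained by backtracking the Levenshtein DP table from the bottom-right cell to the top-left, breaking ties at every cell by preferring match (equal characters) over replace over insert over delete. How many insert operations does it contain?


Edit distance = 5. Backtracking from cell (4, 7) with preference match > replace > insert > delete,
then listing the resulting alignment 'abda' -> 'acadccb' left to right:
  Step 1: keep 'a'
  Step 2: insert 'c' [insertion #1]
  Step 3: replace b->a
  Step 4: keep 'd'
  Step 5: insert 'c' [insertion #2]
  Step 6: insert 'c' [insertion #3]
  Step 7: replace a->b
Total insertions: 3

3
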